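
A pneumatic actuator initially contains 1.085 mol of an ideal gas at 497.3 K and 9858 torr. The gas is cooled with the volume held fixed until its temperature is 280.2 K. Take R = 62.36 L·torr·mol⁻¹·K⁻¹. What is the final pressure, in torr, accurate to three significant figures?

From PV = nRT: V₁ = nRT₁/P₁ = 3.413 L.
Isochoric, so P/T is constant: V₂ = V₁; P₂ = P₁·(T₂/T₁) = 5554 torr.

P₂ ≈ 5.55e+03 torr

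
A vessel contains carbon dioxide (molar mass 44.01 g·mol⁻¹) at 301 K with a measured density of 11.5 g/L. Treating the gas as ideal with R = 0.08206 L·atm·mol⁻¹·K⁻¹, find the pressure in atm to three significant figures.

ρ = PM/(RT) ⇒ P = ρRT/M = (11.5 × 0.08206 × 301.0) / 44.01

P ≈ 6.45 atm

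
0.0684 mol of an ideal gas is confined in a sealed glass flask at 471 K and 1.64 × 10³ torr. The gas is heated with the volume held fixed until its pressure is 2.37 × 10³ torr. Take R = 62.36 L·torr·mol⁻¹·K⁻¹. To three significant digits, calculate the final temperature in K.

T₂ ≈ 681 K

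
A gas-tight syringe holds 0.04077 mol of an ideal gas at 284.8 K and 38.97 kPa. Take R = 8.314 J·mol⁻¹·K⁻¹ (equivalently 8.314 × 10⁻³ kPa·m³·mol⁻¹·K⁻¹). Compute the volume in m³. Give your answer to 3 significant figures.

V ≈ 0.00248 m³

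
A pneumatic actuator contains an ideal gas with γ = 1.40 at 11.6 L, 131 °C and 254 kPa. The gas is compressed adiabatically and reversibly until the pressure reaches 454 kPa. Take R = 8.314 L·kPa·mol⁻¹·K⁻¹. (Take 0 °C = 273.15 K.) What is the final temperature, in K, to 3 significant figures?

T₂ ≈ 477 K

Convert: T₁ = 404.1 K.
Reversible adiabatic, γ = 1.40: T₂ = T₁·(P₂/P₁)^((γ−1)/γ) = 477.1 K; V₂ = V₁·(P₁/P₂)^(1/γ) = 7.661 L.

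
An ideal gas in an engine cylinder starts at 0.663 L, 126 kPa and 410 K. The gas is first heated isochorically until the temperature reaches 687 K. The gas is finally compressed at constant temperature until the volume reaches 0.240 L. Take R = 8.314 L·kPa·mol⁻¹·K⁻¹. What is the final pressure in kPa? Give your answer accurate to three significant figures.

P₃ ≈ 583 kPa

Isochoric, so P/T is constant: V₂ = V₁; P₂ = P₁·(T₂/T₁) = 211.1 kPa.
T constant ⇒ Boyle's law P V = const: T₃ = T₂; P₃ = P₂·(V₂/V₃) = 583.2 kPa.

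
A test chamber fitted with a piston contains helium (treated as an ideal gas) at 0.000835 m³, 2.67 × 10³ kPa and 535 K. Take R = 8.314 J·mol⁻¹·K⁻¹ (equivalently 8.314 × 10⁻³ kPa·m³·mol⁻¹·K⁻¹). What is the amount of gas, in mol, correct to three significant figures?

n ≈ 0.501 mol

PV = nRT ⇒ n = PV/(RT) = (2.67e+03 × 0.000835) / (8.314 × 10⁻³ × 535)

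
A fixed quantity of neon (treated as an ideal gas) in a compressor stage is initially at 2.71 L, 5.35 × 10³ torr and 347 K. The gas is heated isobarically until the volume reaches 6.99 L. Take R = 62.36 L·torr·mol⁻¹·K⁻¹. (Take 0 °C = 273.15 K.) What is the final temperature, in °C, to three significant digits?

Isobaric, so V/T is constant: P₂ = P₁; T₂ = T₁·(V₂/V₁) = 895.0 K.

T₂ ≈ 622 °C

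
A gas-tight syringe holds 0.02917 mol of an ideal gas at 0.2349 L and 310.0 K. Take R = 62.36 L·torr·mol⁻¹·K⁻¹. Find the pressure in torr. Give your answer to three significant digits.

PV = nRT ⇒ P = nRT/V = (0.02917 × 62.36 × 310.0) / 0.2349

P ≈ 2.40e+03 torr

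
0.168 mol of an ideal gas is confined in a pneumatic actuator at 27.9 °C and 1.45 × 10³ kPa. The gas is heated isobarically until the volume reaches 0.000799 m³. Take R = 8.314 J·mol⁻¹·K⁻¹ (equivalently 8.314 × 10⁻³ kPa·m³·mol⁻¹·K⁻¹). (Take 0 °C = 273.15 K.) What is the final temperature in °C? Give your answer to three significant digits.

Convert: T₁ = 301.0 K.
From PV = nRT: V₁ = nRT₁/P₁ = 0.0002900 m³.
P constant ⇒ V ∝ T: P₂ = P₁; T₂ = T₁·(V₂/V₁) = 829.5 K.

T₂ ≈ 556 °C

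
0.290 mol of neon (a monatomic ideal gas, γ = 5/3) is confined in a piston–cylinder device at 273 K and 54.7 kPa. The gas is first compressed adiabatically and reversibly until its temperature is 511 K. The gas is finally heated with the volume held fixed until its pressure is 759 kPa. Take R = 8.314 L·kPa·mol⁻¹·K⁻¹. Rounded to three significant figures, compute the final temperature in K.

T₃ ≈ 1.48e+03 K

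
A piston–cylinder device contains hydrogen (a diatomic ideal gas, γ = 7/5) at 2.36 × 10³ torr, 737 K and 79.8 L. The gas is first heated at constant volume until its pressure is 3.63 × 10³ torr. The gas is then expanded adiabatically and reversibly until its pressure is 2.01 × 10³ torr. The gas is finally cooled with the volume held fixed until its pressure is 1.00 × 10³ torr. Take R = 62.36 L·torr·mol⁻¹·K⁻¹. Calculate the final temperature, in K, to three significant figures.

V constant ⇒ P ∝ T: V₂ = V₁; T₂ = T₁·(P₂/P₁) = 1134 K.
Adiabatic (γ = 7/5), T V^(γ−1) and P V^γ constant: T₃ = T₂·(P₃/P₂)^((γ−1)/γ) = 957.5 K; V₃ = V₂·(P₂/P₃)^(1/γ) = 121.7 L.
Isochoric, so P/T is constant: V₄ = V₃; T₄ = T₃·(P₄/P₃) = 476.3 K.

T₄ ≈ 476 K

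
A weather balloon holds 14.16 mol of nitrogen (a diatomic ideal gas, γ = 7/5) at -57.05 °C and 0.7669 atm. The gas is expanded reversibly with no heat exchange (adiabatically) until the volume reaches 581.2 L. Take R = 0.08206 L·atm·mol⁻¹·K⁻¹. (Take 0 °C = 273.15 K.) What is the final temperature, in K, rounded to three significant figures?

Convert: T₁ = 216.1 K.
From PV = nRT: V₁ = nRT₁/P₁ = 327.4 L.
Adiabatic (γ = 7/5), T V^(γ−1) and P V^γ constant: T₂ = T₁·(V₁/V₂)^(γ−1) = 171.8 K; P₂ = P₁·(V₁/V₂)^γ = 0.3434 atm.

T₂ ≈ 172 K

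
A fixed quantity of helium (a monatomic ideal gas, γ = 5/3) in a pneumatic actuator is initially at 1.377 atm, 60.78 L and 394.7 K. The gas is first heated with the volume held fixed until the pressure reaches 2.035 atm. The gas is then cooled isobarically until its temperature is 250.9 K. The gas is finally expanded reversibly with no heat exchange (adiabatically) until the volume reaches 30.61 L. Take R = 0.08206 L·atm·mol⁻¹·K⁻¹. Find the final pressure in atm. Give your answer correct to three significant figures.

Isochoric, so P/T is constant: V₂ = V₁; T₂ = T₁·(P₂/P₁) = 583.3 K.
P constant ⇒ V ∝ T: P₃ = P₂; V₃ = V₂·(T₃/T₂) = 26.14 L.
Reversible adiabatic, γ = 5/3: T₄ = T₃·(V₃/V₄)^(γ−1) = 225.9 K; P₄ = P₃·(V₃/V₄)^γ = 1.565 atm.

P₄ ≈ 1.56 atm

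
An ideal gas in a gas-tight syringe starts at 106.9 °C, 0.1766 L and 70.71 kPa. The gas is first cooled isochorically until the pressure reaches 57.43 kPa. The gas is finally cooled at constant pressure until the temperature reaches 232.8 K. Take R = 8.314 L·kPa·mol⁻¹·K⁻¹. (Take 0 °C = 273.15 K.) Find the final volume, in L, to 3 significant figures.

Convert: T₁ = 380.0 K.
V constant ⇒ P ∝ T: V₂ = V₁; T₂ = T₁·(P₂/P₁) = 308.7 K.
P constant ⇒ V ∝ T: P₃ = P₂; V₃ = V₂·(T₃/T₂) = 0.1332 L.

V₃ ≈ 0.133 L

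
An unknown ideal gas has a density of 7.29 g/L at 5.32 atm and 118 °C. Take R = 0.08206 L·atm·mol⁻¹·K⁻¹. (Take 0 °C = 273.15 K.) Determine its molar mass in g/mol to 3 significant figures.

M ≈ 44.0 g/mol

ρ = PM/(RT) ⇒ M = ρRT/P = (7.29 × 0.08206 × 391.1) / 5.32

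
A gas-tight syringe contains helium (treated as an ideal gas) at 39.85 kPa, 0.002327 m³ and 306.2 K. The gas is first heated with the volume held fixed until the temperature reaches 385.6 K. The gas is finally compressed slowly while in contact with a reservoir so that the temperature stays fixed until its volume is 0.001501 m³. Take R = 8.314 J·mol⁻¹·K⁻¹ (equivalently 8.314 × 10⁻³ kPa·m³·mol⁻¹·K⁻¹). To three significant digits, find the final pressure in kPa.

Isochoric, so P/T is constant: V₂ = V₁; P₂ = P₁·(T₂/T₁) = 50.18 kPa.
Isothermal, so P V is constant: T₃ = T₂; P₃ = P₂·(V₂/V₃) = 77.80 kPa.

P₃ ≈ 77.8 kPa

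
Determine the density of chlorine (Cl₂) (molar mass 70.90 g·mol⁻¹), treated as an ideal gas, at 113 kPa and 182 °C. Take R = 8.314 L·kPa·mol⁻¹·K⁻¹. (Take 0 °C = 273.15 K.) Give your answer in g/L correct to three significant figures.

ρ ≈ 2.12 g/L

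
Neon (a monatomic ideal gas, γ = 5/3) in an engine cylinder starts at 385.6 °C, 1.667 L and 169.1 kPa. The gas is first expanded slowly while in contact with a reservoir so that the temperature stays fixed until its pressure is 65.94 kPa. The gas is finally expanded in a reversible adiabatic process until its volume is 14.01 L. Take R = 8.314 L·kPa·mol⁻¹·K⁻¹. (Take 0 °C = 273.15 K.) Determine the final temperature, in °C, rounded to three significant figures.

Convert: T₁ = 658.8 K.
Isothermal, so P V is constant: T₂ = T₁; V₂ = V₁·(P₁/P₂) = 4.275 L.
Reversible adiabatic, γ = 5/3: T₃ = T₂·(V₂/V₃)^(γ−1) = 298.6 K; P₃ = P₂·(V₂/V₃)^γ = 9.119 kPa.

T₃ ≈ 25.4 °C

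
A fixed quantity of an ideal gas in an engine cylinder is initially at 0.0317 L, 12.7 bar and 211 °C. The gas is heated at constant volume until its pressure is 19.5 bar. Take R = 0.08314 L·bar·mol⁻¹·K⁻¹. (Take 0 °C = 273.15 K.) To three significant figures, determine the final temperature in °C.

T₂ ≈ 470 °C

Convert: T₁ = 484.1 K.
V constant ⇒ P ∝ T: V₂ = V₁; T₂ = T₁·(P₂/P₁) = 743.4 K.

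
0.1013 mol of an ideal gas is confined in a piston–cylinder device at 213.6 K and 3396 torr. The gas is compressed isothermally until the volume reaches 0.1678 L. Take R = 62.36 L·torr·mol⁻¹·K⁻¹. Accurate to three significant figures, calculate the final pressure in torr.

P₂ ≈ 8.04e+03 torr

From PV = nRT: V₁ = nRT₁/P₁ = 0.3973 L.
Isothermal, so P V is constant: T₂ = T₁; P₂ = P₁·(V₁/V₂) = 8041 torr.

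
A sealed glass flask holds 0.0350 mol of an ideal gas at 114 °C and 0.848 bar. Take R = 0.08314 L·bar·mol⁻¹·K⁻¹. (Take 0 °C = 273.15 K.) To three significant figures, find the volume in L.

Convert: T = 387.15 K.
PV = nRT ⇒ V = nRT/P = (0.0350 × 0.08314 × 387.15) / 0.848

V ≈ 1.33 L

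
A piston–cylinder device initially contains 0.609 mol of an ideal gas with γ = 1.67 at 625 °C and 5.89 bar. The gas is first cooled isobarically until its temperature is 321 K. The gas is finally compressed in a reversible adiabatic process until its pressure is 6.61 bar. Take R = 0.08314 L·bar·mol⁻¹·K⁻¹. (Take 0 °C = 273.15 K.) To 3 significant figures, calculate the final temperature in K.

Convert: T₁ = 898.1 K.
From PV = nRT: V₁ = nRT₁/P₁ = 7.721 L.
Isobaric, so V/T is constant: P₂ = P₁; V₂ = V₁·(T₂/T₁) = 2.759 L.
Adiabatic (γ = 1.67), T V^(γ−1) and P V^γ constant: T₃ = T₂·(P₃/P₂)^((γ−1)/γ) = 336.2 K; V₃ = V₂·(P₂/P₃)^(1/γ) = 2.575 L.

T₃ ≈ 336 K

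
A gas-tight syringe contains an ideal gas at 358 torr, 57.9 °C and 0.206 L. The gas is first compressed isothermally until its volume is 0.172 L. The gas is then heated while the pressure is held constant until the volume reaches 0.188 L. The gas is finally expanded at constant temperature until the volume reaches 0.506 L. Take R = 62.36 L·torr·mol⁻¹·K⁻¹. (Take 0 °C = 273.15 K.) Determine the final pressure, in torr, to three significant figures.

Convert: T₁ = 331.0 K.
Isothermal, so P V is constant: T₂ = T₁; P₂ = P₁·(V₁/V₂) = 428.8 torr.
Isobaric, so V/T is constant: P₃ = P₂; T₃ = T₂·(V₃/V₂) = 361.8 K.
T constant ⇒ Boyle's law P V = const: T₄ = T₃; P₄ = P₃·(V₃/V₄) = 159.3 torr.

P₄ ≈ 159 torr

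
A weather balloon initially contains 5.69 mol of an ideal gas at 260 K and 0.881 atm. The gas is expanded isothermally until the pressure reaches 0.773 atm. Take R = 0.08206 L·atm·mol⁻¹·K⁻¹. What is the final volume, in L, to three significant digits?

From PV = nRT: V₁ = nRT₁/P₁ = 137.8 L.
Isothermal, so P V is constant: T₂ = T₁; V₂ = V₁·(P₁/P₂) = 157.0 L.

V₂ ≈ 157 L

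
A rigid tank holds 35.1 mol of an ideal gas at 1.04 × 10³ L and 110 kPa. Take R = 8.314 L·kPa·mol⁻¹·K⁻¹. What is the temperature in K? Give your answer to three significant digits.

PV = nRT ⇒ T = PV/(nR) = (110 × 1.04e+03) / (35.1 × 8.314)

T ≈ 392 K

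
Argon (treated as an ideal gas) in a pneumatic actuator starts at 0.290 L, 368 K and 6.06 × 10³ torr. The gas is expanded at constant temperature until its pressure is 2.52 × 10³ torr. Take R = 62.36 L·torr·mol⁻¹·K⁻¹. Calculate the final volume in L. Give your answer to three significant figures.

Isothermal, so P V is constant: T₂ = T₁; V₂ = V₁·(P₁/P₂) = 0.6974 L.

V₂ ≈ 0.697 L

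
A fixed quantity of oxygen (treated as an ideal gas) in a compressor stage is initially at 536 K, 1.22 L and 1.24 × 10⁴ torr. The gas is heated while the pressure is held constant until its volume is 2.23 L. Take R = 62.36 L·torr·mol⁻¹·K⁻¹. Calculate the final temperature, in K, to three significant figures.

T₂ ≈ 980 K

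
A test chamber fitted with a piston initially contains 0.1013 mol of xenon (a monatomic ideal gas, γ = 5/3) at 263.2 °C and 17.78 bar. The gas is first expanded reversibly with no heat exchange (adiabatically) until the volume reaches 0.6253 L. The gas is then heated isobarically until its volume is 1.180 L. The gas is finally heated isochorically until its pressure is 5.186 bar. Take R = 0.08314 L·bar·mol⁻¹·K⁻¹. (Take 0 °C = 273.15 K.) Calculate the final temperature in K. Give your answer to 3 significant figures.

T₄ ≈ 727 K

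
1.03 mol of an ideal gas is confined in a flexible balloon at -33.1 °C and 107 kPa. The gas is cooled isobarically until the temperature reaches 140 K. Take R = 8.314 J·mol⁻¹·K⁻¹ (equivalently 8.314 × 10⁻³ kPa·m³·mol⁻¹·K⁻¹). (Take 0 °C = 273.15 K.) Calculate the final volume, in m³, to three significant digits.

Convert: T₁ = 240.0 K.
From PV = nRT: V₁ = nRT₁/P₁ = 0.01921 m³.
P constant ⇒ V ∝ T: P₂ = P₁; V₂ = V₁·(T₂/T₁) = 0.01120 m³.

V₂ ≈ 0.0112 m³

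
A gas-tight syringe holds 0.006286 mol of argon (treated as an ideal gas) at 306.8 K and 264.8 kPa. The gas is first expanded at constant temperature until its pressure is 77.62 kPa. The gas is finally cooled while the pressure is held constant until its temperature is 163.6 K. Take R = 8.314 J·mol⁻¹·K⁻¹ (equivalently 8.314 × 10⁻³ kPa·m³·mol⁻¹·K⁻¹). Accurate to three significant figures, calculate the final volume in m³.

V₃ ≈ 0.000110 m³

From PV = nRT: V₁ = nRT₁/P₁ = 6.055e-05 m³.
T constant ⇒ Boyle's law P V = const: T₂ = T₁; V₂ = V₁·(P₁/P₂) = 0.0002066 m³.
Isobaric, so V/T is constant: P₃ = P₂; V₃ = V₂·(T₃/T₂) = 0.0001102 m³.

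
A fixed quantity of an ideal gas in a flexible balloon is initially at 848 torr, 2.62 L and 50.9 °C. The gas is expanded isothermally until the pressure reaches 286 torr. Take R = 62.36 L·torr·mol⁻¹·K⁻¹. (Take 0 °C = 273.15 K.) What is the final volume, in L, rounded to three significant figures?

Convert: T₁ = 324.0 K.
Isothermal, so P V is constant: T₂ = T₁; V₂ = V₁·(P₁/P₂) = 7.768 L.

V₂ ≈ 7.77 L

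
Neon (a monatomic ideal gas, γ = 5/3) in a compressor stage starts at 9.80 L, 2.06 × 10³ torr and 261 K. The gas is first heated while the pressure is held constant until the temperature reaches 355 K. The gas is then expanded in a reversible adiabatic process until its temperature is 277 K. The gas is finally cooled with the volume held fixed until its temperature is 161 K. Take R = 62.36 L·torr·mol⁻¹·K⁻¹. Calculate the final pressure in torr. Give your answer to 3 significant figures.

P constant ⇒ V ∝ T: P₂ = P₁; V₂ = V₁·(T₂/T₁) = 13.33 L.
Reversible adiabatic, γ = 5/3: P₃ = P₂·(T₃/T₂)^(γ/(γ−1)) = 1108 torr; V₃ = V₂·(T₂/T₃)^(1/(γ−1)) = 19.34 L.
V constant ⇒ P ∝ T: V₄ = V₃; P₄ = P₃·(T₄/T₃) = 643.9 torr.

P₄ ≈ 644 torr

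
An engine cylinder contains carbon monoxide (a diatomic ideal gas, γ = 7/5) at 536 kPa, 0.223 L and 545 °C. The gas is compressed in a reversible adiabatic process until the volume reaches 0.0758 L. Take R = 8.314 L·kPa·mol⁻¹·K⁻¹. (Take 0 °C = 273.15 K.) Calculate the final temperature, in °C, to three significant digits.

Convert: T₁ = 818.1 K.
Reversible adiabatic, γ = 7/5: T₂ = T₁·(V₁/V₂)^(γ−1) = 1260 K; P₂ = P₁·(V₁/V₂)^γ = 2428 kPa.

T₂ ≈ 987 °C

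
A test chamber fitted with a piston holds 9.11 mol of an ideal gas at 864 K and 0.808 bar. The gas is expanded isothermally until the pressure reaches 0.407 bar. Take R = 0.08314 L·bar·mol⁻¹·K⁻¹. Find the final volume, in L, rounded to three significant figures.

V₂ ≈ 1.61e+03 L

From PV = nRT: V₁ = nRT₁/P₁ = 809.9 L.
Isothermal, so P V is constant: T₂ = T₁; V₂ = V₁·(P₁/P₂) = 1608 L.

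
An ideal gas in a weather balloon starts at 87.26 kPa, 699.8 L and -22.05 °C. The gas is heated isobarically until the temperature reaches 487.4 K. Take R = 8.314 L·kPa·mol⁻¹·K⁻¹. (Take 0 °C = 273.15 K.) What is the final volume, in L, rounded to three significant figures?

Convert: T₁ = 251.1 K.
Isobaric, so V/T is constant: P₂ = P₁; V₂ = V₁·(T₂/T₁) = 1358 L.

V₂ ≈ 1.36e+03 L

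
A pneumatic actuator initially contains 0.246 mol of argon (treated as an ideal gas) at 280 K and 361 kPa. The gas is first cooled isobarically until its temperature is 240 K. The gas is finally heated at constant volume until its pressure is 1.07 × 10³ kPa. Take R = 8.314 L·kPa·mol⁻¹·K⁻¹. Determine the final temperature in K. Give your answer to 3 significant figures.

From PV = nRT: V₁ = nRT₁/P₁ = 1.586 L.
Isobaric, so V/T is constant: P₂ = P₁; V₂ = V₁·(T₂/T₁) = 1.360 L.
Isochoric, so P/T is constant: V₃ = V₂; T₃ = T₂·(P₃/P₂) = 711.4 K.

T₃ ≈ 711 K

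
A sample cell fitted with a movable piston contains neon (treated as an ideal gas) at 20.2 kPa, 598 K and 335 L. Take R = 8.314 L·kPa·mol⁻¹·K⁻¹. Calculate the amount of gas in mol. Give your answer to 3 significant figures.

n ≈ 1.36 mol

PV = nRT ⇒ n = PV/(RT) = (20.2 × 335) / (8.314 × 598)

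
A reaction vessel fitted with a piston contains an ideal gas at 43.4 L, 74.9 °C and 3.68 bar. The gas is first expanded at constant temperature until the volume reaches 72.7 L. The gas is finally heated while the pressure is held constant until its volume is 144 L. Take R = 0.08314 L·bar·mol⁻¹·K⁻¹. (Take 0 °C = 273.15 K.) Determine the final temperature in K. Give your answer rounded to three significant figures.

T₃ ≈ 689 K

Convert: T₁ = 348.0 K.
Isothermal, so P V is constant: T₂ = T₁; P₂ = P₁·(V₁/V₂) = 2.197 bar.
P constant ⇒ V ∝ T: P₃ = P₂; T₃ = T₂·(V₃/V₂) = 689.4 K.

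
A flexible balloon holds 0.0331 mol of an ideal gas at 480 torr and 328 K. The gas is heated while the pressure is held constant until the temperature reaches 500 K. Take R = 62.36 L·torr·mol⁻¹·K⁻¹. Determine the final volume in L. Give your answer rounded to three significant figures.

From PV = nRT: V₁ = nRT₁/P₁ = 1.410 L.
P constant ⇒ V ∝ T: P₂ = P₁; V₂ = V₁·(T₂/T₁) = 2.150 L.

V₂ ≈ 2.15 L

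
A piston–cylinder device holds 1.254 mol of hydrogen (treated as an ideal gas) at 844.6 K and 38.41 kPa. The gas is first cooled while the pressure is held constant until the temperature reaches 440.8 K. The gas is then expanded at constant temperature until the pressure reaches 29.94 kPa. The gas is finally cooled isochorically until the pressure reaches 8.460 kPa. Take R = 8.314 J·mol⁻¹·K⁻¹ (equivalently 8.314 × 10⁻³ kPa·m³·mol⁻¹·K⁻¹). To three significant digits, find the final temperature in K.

T₄ ≈ 125 K

From PV = nRT: V₁ = nRT₁/P₁ = 0.2293 m³.
P constant ⇒ V ∝ T: P₂ = P₁; V₂ = V₁·(T₂/T₁) = 0.1196 m³.
Isothermal, so P V is constant: T₃ = T₂; V₃ = V₂·(P₂/P₃) = 0.1535 m³.
V constant ⇒ P ∝ T: V₄ = V₃; T₄ = T₃·(P₄/P₃) = 124.6 K.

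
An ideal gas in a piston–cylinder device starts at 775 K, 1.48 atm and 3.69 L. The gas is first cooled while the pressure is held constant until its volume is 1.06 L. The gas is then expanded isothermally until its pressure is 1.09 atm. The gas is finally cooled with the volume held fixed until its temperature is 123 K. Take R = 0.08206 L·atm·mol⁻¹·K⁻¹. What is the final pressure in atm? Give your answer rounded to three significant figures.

P₄ ≈ 0.602 atm

Isobaric, so V/T is constant: P₂ = P₁; T₂ = T₁·(V₂/V₁) = 222.6 K.
Isothermal, so P V is constant: T₃ = T₂; V₃ = V₂·(P₂/P₃) = 1.439 L.
V constant ⇒ P ∝ T: V₄ = V₃; P₄ = P₃·(T₄/T₃) = 0.6022 atm.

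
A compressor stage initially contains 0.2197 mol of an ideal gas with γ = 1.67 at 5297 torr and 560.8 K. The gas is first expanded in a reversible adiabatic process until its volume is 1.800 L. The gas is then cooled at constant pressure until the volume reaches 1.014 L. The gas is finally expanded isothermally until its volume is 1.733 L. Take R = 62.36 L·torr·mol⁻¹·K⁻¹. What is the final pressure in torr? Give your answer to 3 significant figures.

From PV = nRT: V₁ = nRT₁/P₁ = 1.450 L.
Adiabatic (γ = 1.67), T V^(γ−1) and P V^γ constant: T₂ = T₁·(V₁/V₂)^(γ−1) = 485.3 K; P₂ = P₁·(V₁/V₂)^γ = 3694 torr.
Isobaric, so V/T is constant: P₃ = P₂; T₃ = T₂·(V₃/V₂) = 273.4 K.
T constant ⇒ Boyle's law P V = const: T₄ = T₃; P₄ = P₃·(V₃/V₄) = 2161 torr.

P₄ ≈ 2.16e+03 torr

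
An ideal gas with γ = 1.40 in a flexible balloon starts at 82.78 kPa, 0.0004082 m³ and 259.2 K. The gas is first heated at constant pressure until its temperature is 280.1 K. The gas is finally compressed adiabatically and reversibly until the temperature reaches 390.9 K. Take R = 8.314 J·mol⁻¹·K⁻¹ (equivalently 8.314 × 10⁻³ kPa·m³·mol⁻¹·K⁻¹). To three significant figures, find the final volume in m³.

Isobaric, so V/T is constant: P₂ = P₁; V₂ = V₁·(T₂/T₁) = 0.0004411 m³.
Reversible adiabatic, γ = 1.40: P₃ = P₂·(T₃/T₂)^(γ/(γ−1)) = 265.8 kPa; V₃ = V₂·(T₂/T₃)^(1/(γ−1)) = 0.0001917 m³.

V₃ ≈ 0.000192 m³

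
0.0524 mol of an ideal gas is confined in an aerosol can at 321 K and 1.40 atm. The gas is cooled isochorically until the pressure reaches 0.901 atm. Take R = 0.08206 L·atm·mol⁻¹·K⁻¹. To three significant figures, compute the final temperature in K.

From PV = nRT: V₁ = nRT₁/P₁ = 0.9859 L.
V constant ⇒ P ∝ T: V₂ = V₁; T₂ = T₁·(P₂/P₁) = 206.6 K.

T₂ ≈ 207 K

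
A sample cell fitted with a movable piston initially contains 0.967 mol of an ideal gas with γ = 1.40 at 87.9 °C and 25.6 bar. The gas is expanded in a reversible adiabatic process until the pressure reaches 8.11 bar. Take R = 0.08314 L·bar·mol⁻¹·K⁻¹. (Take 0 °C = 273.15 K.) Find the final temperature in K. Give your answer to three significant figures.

Convert: T₁ = 361.0 K.
From PV = nRT: V₁ = nRT₁/P₁ = 1.134 L.
Reversible adiabatic, γ = 1.40: T₂ = T₁·(P₂/P₁)^((γ−1)/γ) = 260.0 K; V₂ = V₁·(P₁/P₂)^(1/γ) = 2.577 L.

T₂ ≈ 260 K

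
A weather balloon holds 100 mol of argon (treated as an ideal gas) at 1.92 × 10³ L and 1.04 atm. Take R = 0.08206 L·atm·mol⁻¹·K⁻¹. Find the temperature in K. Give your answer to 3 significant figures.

T ≈ 243 K

PV = nRT ⇒ T = PV/(nR) = (1.04 × 1.92e+03) / (100 × 0.08206)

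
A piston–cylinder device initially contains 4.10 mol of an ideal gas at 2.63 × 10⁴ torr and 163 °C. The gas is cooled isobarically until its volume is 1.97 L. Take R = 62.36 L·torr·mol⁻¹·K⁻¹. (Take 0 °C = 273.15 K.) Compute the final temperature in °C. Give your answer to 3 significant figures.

T₂ ≈ -70.5 °C

Convert: T₁ = 436.1 K.
From PV = nRT: V₁ = nRT₁/P₁ = 4.240 L.
Isobaric, so V/T is constant: P₂ = P₁; T₂ = T₁·(V₂/V₁) = 202.6 K.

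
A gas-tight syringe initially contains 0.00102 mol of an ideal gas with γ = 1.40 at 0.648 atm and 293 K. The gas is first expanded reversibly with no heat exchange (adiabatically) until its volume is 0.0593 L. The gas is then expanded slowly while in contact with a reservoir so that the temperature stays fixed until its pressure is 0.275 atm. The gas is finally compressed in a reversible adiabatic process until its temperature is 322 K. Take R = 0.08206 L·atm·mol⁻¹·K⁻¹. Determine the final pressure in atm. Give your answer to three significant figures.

P₄ ≈ 0.718 atm

From PV = nRT: V₁ = nRT₁/P₁ = 0.03785 L.
Adiabatic (γ = 1.40), T V^(γ−1) and P V^γ constant: T₂ = T₁·(V₁/V₂)^(γ−1) = 244.8 K; P₂ = P₁·(V₁/V₂)^γ = 0.3456 atm.
T constant ⇒ Boyle's law P V = const: T₃ = T₂; V₃ = V₂·(P₂/P₃) = 0.07452 L.
Reversible adiabatic, γ = 1.40: P₄ = P₃·(T₄/T₃)^(γ/(γ−1)) = 0.7175 atm; V₄ = V₃·(T₃/T₄)^(1/(γ−1)) = 0.03756 L.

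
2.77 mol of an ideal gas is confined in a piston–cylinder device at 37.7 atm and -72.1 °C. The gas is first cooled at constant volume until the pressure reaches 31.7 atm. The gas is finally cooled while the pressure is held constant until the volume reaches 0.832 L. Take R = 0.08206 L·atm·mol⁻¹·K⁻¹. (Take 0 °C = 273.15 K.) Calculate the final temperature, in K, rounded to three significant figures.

Convert: T₁ = 201.0 K.
From PV = nRT: V₁ = nRT₁/P₁ = 1.212 L.
V constant ⇒ P ∝ T: V₂ = V₁; T₂ = T₁·(P₂/P₁) = 169.1 K.
Isobaric, so V/T is constant: P₃ = P₂; T₃ = T₂·(V₃/V₂) = 116.0 K.

T₃ ≈ 116 K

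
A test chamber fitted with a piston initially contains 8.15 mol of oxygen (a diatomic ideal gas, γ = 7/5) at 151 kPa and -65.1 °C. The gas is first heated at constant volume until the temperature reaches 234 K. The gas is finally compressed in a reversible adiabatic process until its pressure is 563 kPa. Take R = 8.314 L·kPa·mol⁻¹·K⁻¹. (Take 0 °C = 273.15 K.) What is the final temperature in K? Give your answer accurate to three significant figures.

T₃ ≈ 330 K

Convert: T₁ = 208.0 K.
From PV = nRT: V₁ = nRT₁/P₁ = 93.36 L.
Isochoric, so P/T is constant: V₂ = V₁; P₂ = P₁·(T₂/T₁) = 169.8 kPa.
Reversible adiabatic, γ = 7/5: T₃ = T₂·(P₃/P₂)^((γ−1)/γ) = 329.6 K; V₃ = V₂·(P₂/P₃)^(1/γ) = 39.66 L.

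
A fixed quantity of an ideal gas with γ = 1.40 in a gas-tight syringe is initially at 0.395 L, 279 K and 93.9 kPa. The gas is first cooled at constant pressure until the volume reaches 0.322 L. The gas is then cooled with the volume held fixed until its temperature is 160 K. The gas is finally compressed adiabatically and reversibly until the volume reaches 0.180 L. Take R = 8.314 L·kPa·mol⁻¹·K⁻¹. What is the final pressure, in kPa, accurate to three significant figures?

P₄ ≈ 149 kPa

Isobaric, so V/T is constant: P₂ = P₁; T₂ = T₁·(V₂/V₁) = 227.4 K.
Isochoric, so P/T is constant: V₃ = V₂; P₃ = P₂·(T₃/T₂) = 66.06 kPa.
Adiabatic (γ = 1.40), T V^(γ−1) and P V^γ constant: T₄ = T₃·(V₃/V₄)^(γ−1) = 201.9 K; P₄ = P₃·(V₃/V₄)^γ = 149.1 kPa.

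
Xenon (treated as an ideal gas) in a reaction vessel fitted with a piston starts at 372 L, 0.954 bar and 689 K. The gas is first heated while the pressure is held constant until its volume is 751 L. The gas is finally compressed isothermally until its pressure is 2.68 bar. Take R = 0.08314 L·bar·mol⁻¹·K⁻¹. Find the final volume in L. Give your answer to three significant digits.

V₃ ≈ 267 L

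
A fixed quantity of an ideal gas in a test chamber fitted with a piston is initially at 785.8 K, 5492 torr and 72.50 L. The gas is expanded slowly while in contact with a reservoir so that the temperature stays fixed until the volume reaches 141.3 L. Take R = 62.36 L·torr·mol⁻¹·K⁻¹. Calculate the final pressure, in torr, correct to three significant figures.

P₂ ≈ 2.82e+03 torr

Isothermal, so P V is constant: T₂ = T₁; P₂ = P₁·(V₁/V₂) = 2818 torr.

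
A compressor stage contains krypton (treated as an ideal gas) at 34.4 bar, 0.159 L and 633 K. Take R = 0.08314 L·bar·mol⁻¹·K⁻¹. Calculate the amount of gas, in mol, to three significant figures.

PV = nRT ⇒ n = PV/(RT) = (34.4 × 0.159) / (0.08314 × 633)

n ≈ 0.104 mol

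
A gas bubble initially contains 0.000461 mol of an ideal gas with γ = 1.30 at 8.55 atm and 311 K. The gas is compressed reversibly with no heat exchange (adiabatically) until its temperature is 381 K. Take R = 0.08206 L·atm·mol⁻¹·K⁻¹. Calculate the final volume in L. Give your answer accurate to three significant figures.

V₂ ≈ 0.000699 L

From PV = nRT: V₁ = nRT₁/P₁ = 0.001376 L.
Reversible adiabatic, γ = 1.30: P₂ = P₁·(T₂/T₁)^(γ/(γ−1)) = 20.61 atm; V₂ = V₁·(T₁/T₂)^(1/(γ−1)) = 0.0006994 L.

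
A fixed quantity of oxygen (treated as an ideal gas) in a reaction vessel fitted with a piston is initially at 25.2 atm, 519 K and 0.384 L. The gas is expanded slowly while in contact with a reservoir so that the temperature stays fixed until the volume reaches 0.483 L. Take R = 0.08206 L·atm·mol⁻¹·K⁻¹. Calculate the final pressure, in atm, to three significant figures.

P₂ ≈ 20.0 atm

T constant ⇒ Boyle's law P V = const: T₂ = T₁; P₂ = P₁·(V₁/V₂) = 20.03 atm.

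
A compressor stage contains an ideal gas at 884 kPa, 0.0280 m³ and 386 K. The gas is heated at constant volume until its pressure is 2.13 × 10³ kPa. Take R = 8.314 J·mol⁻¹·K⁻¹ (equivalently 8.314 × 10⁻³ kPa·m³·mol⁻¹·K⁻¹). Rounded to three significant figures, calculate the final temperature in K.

T₂ ≈ 930 K

V constant ⇒ P ∝ T: V₂ = V₁; T₂ = T₁·(P₂/P₁) = 930.1 K.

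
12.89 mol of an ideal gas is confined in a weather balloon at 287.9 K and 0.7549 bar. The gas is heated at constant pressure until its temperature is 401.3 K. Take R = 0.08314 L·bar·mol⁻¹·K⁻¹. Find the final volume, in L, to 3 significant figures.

V₂ ≈ 570 L

From PV = nRT: V₁ = nRT₁/P₁ = 408.7 L.
Isobaric, so V/T is constant: P₂ = P₁; V₂ = V₁·(T₂/T₁) = 569.7 L.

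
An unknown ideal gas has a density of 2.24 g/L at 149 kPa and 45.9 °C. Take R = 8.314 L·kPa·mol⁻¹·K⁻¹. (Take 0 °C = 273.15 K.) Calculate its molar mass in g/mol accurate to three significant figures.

ρ = PM/(RT) ⇒ M = ρRT/P = (2.24 × 8.314 × 319.0) / 149

M ≈ 39.9 g/mol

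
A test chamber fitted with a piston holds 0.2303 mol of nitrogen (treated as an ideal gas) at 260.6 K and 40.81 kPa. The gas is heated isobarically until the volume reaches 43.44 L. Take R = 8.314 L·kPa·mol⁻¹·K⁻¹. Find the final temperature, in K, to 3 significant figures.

T₂ ≈ 926 K

From PV = nRT: V₁ = nRT₁/P₁ = 12.23 L.
P constant ⇒ V ∝ T: P₂ = P₁; T₂ = T₁·(V₂/V₁) = 925.9 K.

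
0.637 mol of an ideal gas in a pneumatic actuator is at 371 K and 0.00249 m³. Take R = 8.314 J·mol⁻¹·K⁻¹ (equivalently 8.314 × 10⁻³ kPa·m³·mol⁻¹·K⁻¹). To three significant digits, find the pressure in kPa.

P ≈ 789 kPa

PV = nRT ⇒ P = nRT/V = (0.637 × 8.314 × 10⁻³ × 371) / 0.00249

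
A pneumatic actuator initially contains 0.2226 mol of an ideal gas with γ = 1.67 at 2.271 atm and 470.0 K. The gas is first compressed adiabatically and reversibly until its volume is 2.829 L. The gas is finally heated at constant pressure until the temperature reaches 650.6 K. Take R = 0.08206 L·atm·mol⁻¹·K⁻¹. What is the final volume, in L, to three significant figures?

From PV = nRT: V₁ = nRT₁/P₁ = 3.780 L.
Reversible adiabatic, γ = 1.67: T₂ = T₁·(V₁/V₂)^(γ−1) = 570.8 K; P₂ = P₁·(V₁/V₂)^γ = 3.685 atm.
P constant ⇒ V ∝ T: P₃ = P₂; V₃ = V₂·(T₃/T₂) = 3.225 L.

V₃ ≈ 3.22 L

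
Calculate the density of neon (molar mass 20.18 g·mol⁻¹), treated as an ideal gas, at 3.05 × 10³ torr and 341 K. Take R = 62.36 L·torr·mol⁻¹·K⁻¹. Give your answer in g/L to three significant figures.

ρ ≈ 2.89 g/L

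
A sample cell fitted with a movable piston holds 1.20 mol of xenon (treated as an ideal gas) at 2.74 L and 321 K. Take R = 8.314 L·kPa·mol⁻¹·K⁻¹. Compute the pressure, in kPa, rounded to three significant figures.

PV = nRT ⇒ P = nRT/V = (1.20 × 8.314 × 321) / 2.74

P ≈ 1.17e+03 kPa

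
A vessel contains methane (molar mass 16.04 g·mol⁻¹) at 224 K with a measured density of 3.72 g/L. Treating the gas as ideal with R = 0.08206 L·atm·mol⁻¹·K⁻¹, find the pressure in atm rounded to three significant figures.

P ≈ 4.26 atm

ρ = PM/(RT) ⇒ P = ρRT/M = (3.72 × 0.08206 × 224.0) / 16.04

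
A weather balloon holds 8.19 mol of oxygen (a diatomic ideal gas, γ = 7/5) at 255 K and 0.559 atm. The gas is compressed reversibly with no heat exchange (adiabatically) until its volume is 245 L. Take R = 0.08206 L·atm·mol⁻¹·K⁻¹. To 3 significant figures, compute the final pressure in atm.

P₂ ≈ 0.765 atm

From PV = nRT: V₁ = nRT₁/P₁ = 306.6 L.
Reversible adiabatic, γ = 7/5: T₂ = T₁·(V₁/V₂)^(γ−1) = 278.9 K; P₂ = P₁·(V₁/V₂)^γ = 0.7651 atm.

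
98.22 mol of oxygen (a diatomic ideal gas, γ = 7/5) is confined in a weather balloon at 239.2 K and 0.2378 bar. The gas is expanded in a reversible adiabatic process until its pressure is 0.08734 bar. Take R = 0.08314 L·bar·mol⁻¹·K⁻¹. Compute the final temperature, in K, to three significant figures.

From PV = nRT: V₁ = nRT₁/P₁ = 8214 L.
Reversible adiabatic, γ = 7/5: T₂ = T₁·(P₂/P₁)^((γ−1)/γ) = 179.7 K; V₂ = V₁·(P₁/P₂)^(1/γ) = 1.680e+04 L.

T₂ ≈ 180 K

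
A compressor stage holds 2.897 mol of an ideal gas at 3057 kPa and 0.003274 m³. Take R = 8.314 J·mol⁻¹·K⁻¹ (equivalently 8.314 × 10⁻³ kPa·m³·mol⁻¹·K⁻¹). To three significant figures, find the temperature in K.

PV = nRT ⇒ T = PV/(nR) = (3057 × 0.003274) / (2.897 × 8.314 × 10⁻³)

T ≈ 416 K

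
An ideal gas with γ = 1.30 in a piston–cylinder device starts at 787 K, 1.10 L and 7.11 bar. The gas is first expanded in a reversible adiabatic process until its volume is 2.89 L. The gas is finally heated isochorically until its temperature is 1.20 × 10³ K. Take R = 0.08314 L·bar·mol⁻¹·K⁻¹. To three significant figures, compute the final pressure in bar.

Adiabatic (γ = 1.30), T V^(γ−1) and P V^γ constant: T₂ = T₁·(V₁/V₂)^(γ−1) = 589.0 K; P₂ = P₁·(V₁/V₂)^γ = 2.025 bar.
V constant ⇒ P ∝ T: V₃ = V₂; P₃ = P₂·(T₃/T₂) = 4.126 bar.

P₃ ≈ 4.13 bar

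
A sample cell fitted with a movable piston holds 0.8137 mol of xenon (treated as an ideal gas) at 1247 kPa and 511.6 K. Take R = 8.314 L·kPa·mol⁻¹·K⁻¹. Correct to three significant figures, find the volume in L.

PV = nRT ⇒ V = nRT/P = (0.8137 × 8.314 × 511.6) / 1247

V ≈ 2.78 L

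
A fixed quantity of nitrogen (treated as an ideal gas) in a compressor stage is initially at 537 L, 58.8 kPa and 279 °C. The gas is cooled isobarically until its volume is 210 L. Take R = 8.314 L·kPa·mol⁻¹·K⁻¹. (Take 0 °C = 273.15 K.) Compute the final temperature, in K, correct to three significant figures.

T₂ ≈ 216 K

Convert: T₁ = 552.1 K.
P constant ⇒ V ∝ T: P₂ = P₁; T₂ = T₁·(V₂/V₁) = 215.9 K.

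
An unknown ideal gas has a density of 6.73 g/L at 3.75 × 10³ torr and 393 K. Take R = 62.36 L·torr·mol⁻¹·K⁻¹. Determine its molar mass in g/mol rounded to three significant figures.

ρ = PM/(RT) ⇒ M = ρRT/P = (6.73 × 62.36 × 393.0) / 3.75e+03

M ≈ 44.0 g/mol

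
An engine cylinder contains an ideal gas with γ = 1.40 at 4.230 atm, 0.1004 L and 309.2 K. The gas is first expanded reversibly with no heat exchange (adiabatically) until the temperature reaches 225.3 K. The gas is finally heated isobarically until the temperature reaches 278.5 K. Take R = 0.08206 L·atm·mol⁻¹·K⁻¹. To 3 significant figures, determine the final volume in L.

Adiabatic (γ = 1.40), T V^(γ−1) and P V^γ constant: P₂ = P₁·(T₂/T₁)^(γ/(γ−1)) = 1.397 atm; V₂ = V₁·(T₁/T₂)^(1/(γ−1)) = 0.2215 L.
P constant ⇒ V ∝ T: P₃ = P₂; V₃ = V₂·(T₃/T₂) = 0.2738 L.

V₃ ≈ 0.274 L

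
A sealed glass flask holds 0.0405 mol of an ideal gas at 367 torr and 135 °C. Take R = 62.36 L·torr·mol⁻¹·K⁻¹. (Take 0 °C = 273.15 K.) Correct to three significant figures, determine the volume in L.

V ≈ 2.81 L

Convert: T = 408.15 K.
PV = nRT ⇒ V = nRT/P = (0.0405 × 62.36 × 408.15) / 367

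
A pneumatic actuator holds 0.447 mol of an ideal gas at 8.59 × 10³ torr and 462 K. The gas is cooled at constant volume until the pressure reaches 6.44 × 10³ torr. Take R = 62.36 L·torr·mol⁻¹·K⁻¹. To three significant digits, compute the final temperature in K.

T₂ ≈ 346 K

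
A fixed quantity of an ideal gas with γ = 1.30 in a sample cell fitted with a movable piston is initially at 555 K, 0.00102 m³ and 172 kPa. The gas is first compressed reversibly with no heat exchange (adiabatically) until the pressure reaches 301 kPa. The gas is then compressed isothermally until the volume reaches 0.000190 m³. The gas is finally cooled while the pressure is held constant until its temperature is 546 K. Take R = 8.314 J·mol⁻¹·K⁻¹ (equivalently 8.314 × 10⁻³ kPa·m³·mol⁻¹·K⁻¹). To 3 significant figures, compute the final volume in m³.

V₄ ≈ 0.000164 m³

Reversible adiabatic, γ = 1.30: T₂ = T₁·(P₂/P₁)^((γ−1)/γ) = 631.5 K; V₂ = V₁·(P₁/P₂)^(1/γ) = 0.0006632 m³.
Isothermal, so P V is constant: T₃ = T₂; P₃ = P₂·(V₂/V₃) = 1051 kPa.
P constant ⇒ V ∝ T: P₄ = P₃; V₄ = V₃·(T₄/T₃) = 0.0001643 m³.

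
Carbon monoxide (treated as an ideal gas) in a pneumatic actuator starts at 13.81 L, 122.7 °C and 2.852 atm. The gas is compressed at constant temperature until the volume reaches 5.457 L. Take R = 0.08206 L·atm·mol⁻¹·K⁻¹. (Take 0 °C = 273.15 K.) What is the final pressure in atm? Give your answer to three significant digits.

P₂ ≈ 7.22 atm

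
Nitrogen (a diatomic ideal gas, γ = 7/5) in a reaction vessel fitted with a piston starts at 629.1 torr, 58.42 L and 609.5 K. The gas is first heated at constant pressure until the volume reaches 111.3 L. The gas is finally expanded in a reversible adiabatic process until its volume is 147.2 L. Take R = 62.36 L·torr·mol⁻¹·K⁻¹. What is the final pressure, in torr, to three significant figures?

P₃ ≈ 425 torr

P constant ⇒ V ∝ T: P₂ = P₁; T₂ = T₁·(V₂/V₁) = 1161 K.
Reversible adiabatic, γ = 7/5: T₃ = T₂·(V₂/V₃)^(γ−1) = 1038 K; P₃ = P₂·(V₂/V₃)^γ = 425.3 torr.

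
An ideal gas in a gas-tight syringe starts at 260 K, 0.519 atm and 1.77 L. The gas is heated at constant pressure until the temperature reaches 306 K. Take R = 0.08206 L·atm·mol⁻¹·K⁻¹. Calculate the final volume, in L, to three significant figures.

Isobaric, so V/T is constant: P₂ = P₁; V₂ = V₁·(T₂/T₁) = 2.083 L.

V₂ ≈ 2.08 L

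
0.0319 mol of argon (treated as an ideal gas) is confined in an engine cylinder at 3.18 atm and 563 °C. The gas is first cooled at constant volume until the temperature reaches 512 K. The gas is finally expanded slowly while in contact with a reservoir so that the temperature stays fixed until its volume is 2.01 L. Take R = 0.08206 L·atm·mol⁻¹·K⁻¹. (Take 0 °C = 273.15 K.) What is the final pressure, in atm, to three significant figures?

Convert: T₁ = 836.1 K.
From PV = nRT: V₁ = nRT₁/P₁ = 0.6883 L.
V constant ⇒ P ∝ T: V₂ = V₁; P₂ = P₁·(T₂/T₁) = 1.947 atm.
Isothermal, so P V is constant: T₃ = T₂; P₃ = P₂·(V₂/V₃) = 0.6668 atm.

P₃ ≈ 0.667 atm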